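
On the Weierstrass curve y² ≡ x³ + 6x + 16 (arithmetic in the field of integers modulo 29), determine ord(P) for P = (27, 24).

8

2P: tangent at (27, 24): λ = (3·27² + 6)/(2·24) ≡ 18/19. 19⁻¹ ≡ 26 (mod 29), so λ ≡ 18·26 ≡ 4.
  x = λ² - 27 - 27 = 16 - 54 ≡ 20; y = λ·(27 - 20) - 24 ≡ 4. → (20, 4)
3P: (20, 4) + (27, 24). λ = (24 - 4)/(27 - 20) ≡ 20/7 mod 29. 7⁻¹ ≡ 25 (mod 29), so λ ≡ 7.
  x = λ² - 20 - 27 = 49 - 47 ≡ 2; y = λ·(20 - 2) - 4 ≡ 6. → (2, 6)
4P: (2, 6) + (27, 24). λ = (24 - 6)/(27 - 2) ≡ 18/25 mod 29. 25⁻¹ ≡ 7 (mod 29), so λ ≡ 10.
  x = λ² - 2 - 27 = 100 - 29 ≡ 13; y = λ·(2 - 13) - 6 ≡ 0. → (13, 0)
5P: (13, 0) + (27, 24). λ = (24 - 0)/(27 - 13) ≡ 24/14 mod 29. 14⁻¹ ≡ 27 (mod 29) since 14·27 = 378 ≡ 1, so λ ≡ 10.
  x = λ² - 13 - 27 = 100 - 40 ≡ 2; y = λ·(13 - 2) - 0 ≡ 23. → (2, 23)
6P: (2, 23) + (27, 24). λ = (24 - 23)/(27 - 2) ≡ 1/25 mod 29. 25⁻¹ ≡ 7 (mod 29) since 25·7 = 175 ≡ 1, so λ ≡ 7.
  x = λ² - 2 - 27 = 49 - 29 ≡ 20; y = λ·(2 - 20) - 23 ≡ 25. → (20, 25)
7P: (20, 25) + (27, 24). λ = (24 - 25)/(27 - 20) ≡ 28/7 mod 29. 7⁻¹ ≡ 25 (mod 29) since 7·25 = 175 ≡ 1, so λ ≡ 4.
  x = λ² - 20 - 27 = 16 - 47 ≡ 27; y = λ·(20 - 27) - 25 ≡ 5. → (27, 5)
8P: (27, 5) + (27, 24): same x and y₁ ≡ -y₂, so the sum is O.
8P = O, so the order is 8.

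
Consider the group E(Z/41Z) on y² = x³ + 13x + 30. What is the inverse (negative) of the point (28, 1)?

-(28, 1) = (28, -1 mod 41) = (28, 40).

(28, 40)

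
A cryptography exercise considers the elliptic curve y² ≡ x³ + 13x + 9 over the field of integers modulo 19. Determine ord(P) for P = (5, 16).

4

2P: tangent at (5, 16): λ = (3·5² + 13)/(2·16) ≡ 12/13. 13⁻¹ ≡ 3 (mod 19), so λ ≡ 12·3 ≡ 17.
  x = λ² - 5 - 5 = 289 - 10 ≡ 13; y = λ·(5 - 13) - 16 ≡ 0. → (13, 0)
3P: (13, 0) + (5, 16). λ = (16 - 0)/(5 - 13) ≡ 16/11 mod 19. 11⁻¹ ≡ 7 (mod 19) since 11·7 = 77 ≡ 1, so λ ≡ 17.
  x = λ² - 13 - 5 = 289 - 18 ≡ 5; y = λ·(13 - 5) - 0 ≡ 3. → (5, 3)
4P: (5, 3) + (5, 16): same x and y₁ ≡ -y₂, so the sum is ∞.
4P = ∞, so the order is 4.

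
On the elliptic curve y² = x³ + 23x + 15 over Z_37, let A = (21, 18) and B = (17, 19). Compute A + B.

(6, 6)

(21, 18) + (17, 19). λ = (19 - 18)/(17 - 21) ≡ 1/33 mod 37. 33⁻¹ ≡ 9 (mod 37) since 33·9 = 297 ≡ 1, so λ ≡ 9.
  x = λ² - 21 - 17 = 81 - 38 ≡ 6; y = λ·(21 - 6) - 18 ≡ 6. → (6, 6)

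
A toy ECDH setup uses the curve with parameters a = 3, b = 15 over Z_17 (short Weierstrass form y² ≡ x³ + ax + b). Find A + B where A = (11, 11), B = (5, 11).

(11, 11) + (5, 11). λ = (11 - 11)/(5 - 11) ≡ 0/11 mod 17. 11⁻¹ ≡ 14 (mod 17) since 11·14 = 154 ≡ 1, so λ ≡ 0.
  x = λ² - 11 - 5 = 0 - 16 ≡ 1; y = λ·(11 - 1) - 11 ≡ 6. → (1, 6)

(1, 6)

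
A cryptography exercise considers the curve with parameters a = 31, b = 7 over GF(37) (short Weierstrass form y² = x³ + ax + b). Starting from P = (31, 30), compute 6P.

O

Double-and-add on 6 = (110)₂. Start with P = (31, 30) for the leading 1-bit.
double: tangent at (31, 30): λ = (3·31² + 31)/(2·30) ≡ 28/23. 23⁻¹ ≡ 29 (mod 37) since 23·29 = 667 ≡ 1, so λ ≡ 28·29 ≡ 35.
  x = λ² - 31 - 31 = 1225 - 62 ≡ 16; y = λ·(31 - 16) - 30 ≡ 14. → (16, 14)
add P: (16, 14) + (31, 30). λ = (30 - 14)/(31 - 16) ≡ 16/15 mod 37. 15⁻¹ ≡ 5 (mod 37), so λ ≡ 6.
  x = λ² - 16 - 31 = 36 - 47 ≡ 26; y = λ·(16 - 26) - 14 ≡ 0. → (26, 0)
double: (26, 0) + (26, 0): same x and y₁ ≡ -y₂, so the sum is O.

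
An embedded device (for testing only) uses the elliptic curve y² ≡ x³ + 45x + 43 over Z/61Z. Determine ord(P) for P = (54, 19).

9

2P: tangent at (54, 19): λ = (3·54² + 45)/(2·19) ≡ 9/38. 38⁻¹ ≡ 53 (mod 61), so λ ≡ 9·53 ≡ 50.
  x = λ² - 54 - 54 = 2500 - 108 ≡ 13; y = λ·(54 - 13) - 19 ≡ 18. → (13, 18)
3P: (13, 18) + (54, 19). λ = (19 - 18)/(54 - 13) ≡ 1/41 mod 61. 41⁻¹ ≡ 3 (mod 61) since 41·3 = 123 ≡ 1, so λ ≡ 3.
  x = λ² - 13 - 54 = 9 - 67 ≡ 3; y = λ·(13 - 3) - 18 ≡ 12. → (3, 12)
4P: (3, 12) + (54, 19). λ = (19 - 12)/(54 - 3) ≡ 7/51 mod 61. 51⁻¹ ≡ 6 (mod 61) since 51·6 = 306 ≡ 1, so λ ≡ 42.
  x = λ² - 3 - 54 = 1764 - 57 ≡ 60; y = λ·(3 - 60) - 12 ≡ 34. → (60, 34)
5P: (60, 34) + (54, 19). λ = (19 - 34)/(54 - 60) ≡ 46/55 mod 61. 55⁻¹ ≡ 10 (mod 61), so λ ≡ 33.
  x = λ² - 60 - 54 = 1089 - 114 ≡ 60; y = λ·(60 - 60) - 34 ≡ 27. → (60, 27)
6P: (60, 27) + (54, 19). λ = (19 - 27)/(54 - 60) ≡ 53/55 mod 61. 55⁻¹ ≡ 10 (mod 61), so λ ≡ 42.
  x = λ² - 60 - 54 = 1764 - 114 ≡ 3; y = λ·(60 - 3) - 27 ≡ 49. → (3, 49)
7P: (3, 49) + (54, 19). λ = (19 - 49)/(54 - 3) ≡ 31/51 mod 61. 51⁻¹ ≡ 6 (mod 61) since 51·6 = 306 ≡ 1, so λ ≡ 3.
  x = λ² - 3 - 54 = 9 - 57 ≡ 13; y = λ·(3 - 13) - 49 ≡ 43. → (13, 43)
8P: (13, 43) + (54, 19). λ = (19 - 43)/(54 - 13) ≡ 37/41 mod 61. 41⁻¹ ≡ 3 (mod 61) since 41·3 = 123 ≡ 1, so λ ≡ 50.
  x = λ² - 13 - 54 = 2500 - 67 ≡ 54; y = λ·(13 - 54) - 43 ≡ 42. → (54, 42)
9P: (54, 42) + (54, 19): same x and y₁ ≡ -y₂, so the sum is O.
9P = O, so the order is 9.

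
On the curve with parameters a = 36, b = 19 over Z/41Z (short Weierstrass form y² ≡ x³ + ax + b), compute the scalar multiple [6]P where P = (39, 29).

(7, 9)

Double-and-add on 6 = (110)₂. Start with P = (39, 29) for the leading 1-bit.
double: tangent at (39, 29): λ = (3·39² + 36)/(2·29) ≡ 7/17. 17⁻¹ ≡ 29 (mod 41), so λ ≡ 7·29 ≡ 39.
  x = λ² - 39 - 39 = 1521 - 78 ≡ 8; y = λ·(39 - 8) - 29 ≡ 32. → (8, 32)
add P: (8, 32) + (39, 29). λ = (29 - 32)/(39 - 8) ≡ 38/31 mod 41. 31⁻¹ ≡ 4 (mod 41), so λ ≡ 29.
  x = λ² - 8 - 39 = 841 - 47 ≡ 15; y = λ·(8 - 15) - 32 ≡ 11. → (15, 11)
double: tangent at (15, 11): λ = (3·15² + 36)/(2·11) ≡ 14/22. 22⁻¹ ≡ 28 (mod 41) since 22·28 = 616 ≡ 1, so λ ≡ 14·28 ≡ 23.
  x = λ² - 15 - 15 = 529 - 30 ≡ 7; y = λ·(15 - 7) - 11 ≡ 9. → (7, 9)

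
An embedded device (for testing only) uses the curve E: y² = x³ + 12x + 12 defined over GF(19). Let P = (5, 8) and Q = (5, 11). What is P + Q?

The two points share x = 5 and their y-coordinates satisfy 8 + 11 ≡ 0 (mod 19), so they are inverses. Their sum is O.

O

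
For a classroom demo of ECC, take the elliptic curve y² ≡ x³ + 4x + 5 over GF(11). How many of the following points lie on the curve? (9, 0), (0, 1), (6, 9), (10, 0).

2

(9, 0): 0² ≡ 0, rhs ≡ 0 → on.
(0, 1): 1² ≡ 1, rhs ≡ 5 → off.
(6, 9): 9² ≡ 4, rhs ≡ 3 → off.
(10, 0): 0² ≡ 0, rhs ≡ 0 → on.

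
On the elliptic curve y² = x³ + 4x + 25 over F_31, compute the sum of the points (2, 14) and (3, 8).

(0, 5)

(2, 14) + (3, 8). λ = (8 - 14)/(3 - 2) ≡ 25/1 mod 31. 1⁻¹ ≡ 1 (mod 31), so λ ≡ 25.
  x = λ² - 2 - 3 = 625 - 5 ≡ 0; y = λ·(2 - 0) - 14 ≡ 5. → (0, 5)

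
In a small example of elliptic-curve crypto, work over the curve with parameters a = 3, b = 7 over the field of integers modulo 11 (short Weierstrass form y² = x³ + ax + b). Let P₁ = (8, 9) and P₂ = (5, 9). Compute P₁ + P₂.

(9, 2)

(8, 9) + (5, 9). λ = (9 - 9)/(5 - 8) ≡ 0/8 mod 11. 8⁻¹ ≡ 7 (mod 11), so λ ≡ 0.
  x = λ² - 8 - 5 = 0 - 13 ≡ 9; y = λ·(8 - 9) - 9 ≡ 2. → (9, 2)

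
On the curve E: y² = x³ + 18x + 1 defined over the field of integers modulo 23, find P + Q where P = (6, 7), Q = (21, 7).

(19, 16)

(6, 7) + (21, 7). λ = (7 - 7)/(21 - 6) ≡ 0/15 mod 23. 15⁻¹ ≡ 20 (mod 23) since 15·20 = 300 ≡ 1, so λ ≡ 0.
  x = λ² - 6 - 21 = 0 - 27 ≡ 19; y = λ·(6 - 19) - 7 ≡ 16. → (19, 16)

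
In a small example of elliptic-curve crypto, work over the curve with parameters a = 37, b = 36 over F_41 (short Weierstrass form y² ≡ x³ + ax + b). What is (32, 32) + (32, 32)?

tangent at (32, 32): λ = (3·32² + 37)/(2·32) ≡ 34/23. 23⁻¹ ≡ 25 (mod 41), so λ ≡ 34·25 ≡ 30.
  x = λ² - 32 - 32 = 900 - 64 ≡ 16; y = λ·(32 - 16) - 32 ≡ 38. → (16, 38)

(16, 38)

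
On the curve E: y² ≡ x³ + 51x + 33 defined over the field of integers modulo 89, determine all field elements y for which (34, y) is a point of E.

24, 65

x³ + 51x + 33 = 41071 ≡ 42 (mod 89).
Square roots of 42 mod 89: 24 and 65 (since 24² = 576 ≡ 42).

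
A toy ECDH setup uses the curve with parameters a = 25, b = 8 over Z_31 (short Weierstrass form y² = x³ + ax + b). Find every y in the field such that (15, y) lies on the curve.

10, 21

x³ + 25x + 8 = 3758 ≡ 7 (mod 31).
Square roots of 7 mod 31: 10 and 21 (since 10² = 100 ≡ 7).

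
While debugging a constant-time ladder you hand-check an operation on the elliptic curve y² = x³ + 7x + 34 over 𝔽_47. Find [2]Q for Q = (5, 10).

tangent at (5, 10): λ = (3·5² + 7)/(2·10) ≡ 35/20. 20⁻¹ ≡ 40 (mod 47) since 20·40 = 800 ≡ 1, so λ ≡ 35·40 ≡ 37.
  x = λ² - 5 - 5 = 1369 - 10 ≡ 43; y = λ·(5 - 43) - 10 ≡ 41. → (43, 41)

(43, 41)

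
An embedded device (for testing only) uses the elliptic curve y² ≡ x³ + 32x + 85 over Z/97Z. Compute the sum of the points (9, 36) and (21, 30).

(43, 78)

(9, 36) + (21, 30). λ = (30 - 36)/(21 - 9) ≡ 91/12 mod 97. 12⁻¹ ≡ 89 (mod 97) since 12·89 = 1068 ≡ 1, so λ ≡ 48.
  x = λ² - 9 - 21 = 2304 - 30 ≡ 43; y = λ·(9 - 43) - 36 ≡ 78. → (43, 78)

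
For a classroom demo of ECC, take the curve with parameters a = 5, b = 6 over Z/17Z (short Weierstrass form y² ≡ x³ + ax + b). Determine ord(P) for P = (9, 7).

12

2P: tangent at (9, 7): λ = (3·9² + 5)/(2·7) ≡ 10/14. 14⁻¹ ≡ 11 (mod 17), so λ ≡ 10·11 ≡ 8.
  x = λ² - 9 - 9 = 64 - 18 ≡ 12; y = λ·(9 - 12) - 7 ≡ 3. → (12, 3)
3P: (12, 3) + (9, 7). λ = (7 - 3)/(9 - 12) ≡ 4/14 mod 17. 14⁻¹ ≡ 11 (mod 17) since 14·11 = 154 ≡ 1, so λ ≡ 10.
  x = λ² - 12 - 9 = 100 - 21 ≡ 11; y = λ·(12 - 11) - 3 ≡ 7. → (11, 7)
4P: (11, 7) + (9, 7). λ = (7 - 7)/(9 - 11) ≡ 0/15 mod 17. 15⁻¹ ≡ 8 (mod 17), so λ ≡ 0.
  x = λ² - 11 - 9 = 0 - 20 ≡ 14; y = λ·(11 - 14) - 7 ≡ 10. → (14, 10)
5P: (14, 10) + (9, 7). λ = (7 - 10)/(9 - 14) ≡ 14/12 mod 17. 12⁻¹ ≡ 10 (mod 17), so λ ≡ 4.
  x = λ² - 14 - 9 = 16 - 23 ≡ 10; y = λ·(14 - 10) - 10 ≡ 6. → (10, 6)
6P: (10, 6) + (9, 7). λ = (7 - 6)/(9 - 10) ≡ 1/16 mod 17. 16⁻¹ ≡ 16 (mod 17) since 16·16 = 256 ≡ 1, so λ ≡ 16.
  x = λ² - 10 - 9 = 256 - 19 ≡ 16; y = λ·(10 - 16) - 6 ≡ 0. → (16, 0)
7P: (16, 0) + (9, 7). λ = (7 - 0)/(9 - 16) ≡ 7/10 mod 17. 10⁻¹ ≡ 12 (mod 17), so λ ≡ 16.
  x = λ² - 16 - 9 = 256 - 25 ≡ 10; y = λ·(16 - 10) - 0 ≡ 11. → (10, 11)
8P: (10, 11) + (9, 7). λ = (7 - 11)/(9 - 10) ≡ 13/16 mod 17. 16⁻¹ ≡ 16 (mod 17) since 16·16 = 256 ≡ 1, so λ ≡ 4.
  x = λ² - 10 - 9 = 16 - 19 ≡ 14; y = λ·(10 - 14) - 11 ≡ 7. → (14, 7)
9P: (14, 7) + (9, 7). λ = (7 - 7)/(9 - 14) ≡ 0/12 mod 17. 12⁻¹ ≡ 10 (mod 17), so λ ≡ 0.
  x = λ² - 14 - 9 = 0 - 23 ≡ 11; y = λ·(14 - 11) - 7 ≡ 10. → (11, 10)
10P: (11, 10) + (9, 7). λ = (7 - 10)/(9 - 11) ≡ 14/15 mod 17. 15⁻¹ ≡ 8 (mod 17), so λ ≡ 10.
  x = λ² - 11 - 9 = 100 - 20 ≡ 12; y = λ·(11 - 12) - 10 ≡ 14. → (12, 14)
11P: (12, 14) + (9, 7). λ = (7 - 14)/(9 - 12) ≡ 10/14 mod 17. 14⁻¹ ≡ 11 (mod 17) since 14·11 = 154 ≡ 1, so λ ≡ 8.
  x = λ² - 12 - 9 = 64 - 21 ≡ 9; y = λ·(12 - 9) - 14 ≡ 10. → (9, 10)
12P: (9, 10) + (9, 7): same x and y₁ ≡ -y₂, so the sum is O.
12P = O, so the order is 12.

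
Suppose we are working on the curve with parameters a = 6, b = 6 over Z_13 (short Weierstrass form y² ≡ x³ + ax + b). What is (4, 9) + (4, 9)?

tangent at (4, 9): λ = (3·4² + 6)/(2·9) ≡ 2/5. 5⁻¹ ≡ 8 (mod 13), so λ ≡ 2·8 ≡ 3.
  x = λ² - 4 - 4 = 9 - 8 ≡ 1; y = λ·(4 - 1) - 9 ≡ 0. → (1, 0)

(1, 0)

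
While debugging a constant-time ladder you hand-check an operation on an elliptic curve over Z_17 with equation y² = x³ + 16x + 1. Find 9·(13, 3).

Write Q = (13, 3).
Repeated addition: build up to 9Q.
2Q: tangent at (13, 3): λ = (3·13² + 16)/(2·3) ≡ 13/6. 6⁻¹ ≡ 3 (mod 17), so λ ≡ 13·3 ≡ 5.
  x = λ² - 13 - 13 = 25 - 26 ≡ 16; y = λ·(13 - 16) - 3 ≡ 16. → (16, 16)
3Q: (16, 16) + (13, 3). λ = (3 - 16)/(13 - 16) ≡ 4/14 mod 17. 14⁻¹ ≡ 11 (mod 17), so λ ≡ 10.
  x = λ² - 16 - 13 = 100 - 29 ≡ 3; y = λ·(16 - 3) - 16 ≡ 12. → (3, 12)
4Q: (3, 12) + (13, 3). λ = (3 - 12)/(13 - 3) ≡ 8/10 mod 17. 10⁻¹ ≡ 12 (mod 17) since 10·12 = 120 ≡ 1, so λ ≡ 11.
  x = λ² - 3 - 13 = 121 - 16 ≡ 3; y = λ·(3 - 3) - 12 ≡ 5. → (3, 5)
5Q: (3, 5) + (13, 3). λ = (3 - 5)/(13 - 3) ≡ 15/10 mod 17. 10⁻¹ ≡ 12 (mod 17), so λ ≡ 10.
  x = λ² - 3 - 13 = 100 - 16 ≡ 16; y = λ·(3 - 16) - 5 ≡ 1. → (16, 1)
6Q: (16, 1) + (13, 3). λ = (3 - 1)/(13 - 16) ≡ 2/14 mod 17. 14⁻¹ ≡ 11 (mod 17) since 14·11 = 154 ≡ 1, so λ ≡ 5.
  x = λ² - 16 - 13 = 25 - 29 ≡ 13; y = λ·(16 - 13) - 1 ≡ 14. → (13, 14)
7Q: (13, 14) + (13, 3): same x and y₁ ≡ -y₂, so the sum is O.
8Q: O + (13, 3) = (13, 3) (identity).
9Q: tangent at (13, 3): λ = (3·13² + 16)/(2·3) ≡ 13/6. 6⁻¹ ≡ 3 (mod 17), so λ ≡ 13·3 ≡ 5.
  x = λ² - 13 - 13 = 25 - 26 ≡ 16; y = λ·(13 - 16) - 3 ≡ 16. → (16, 16)

(16, 16)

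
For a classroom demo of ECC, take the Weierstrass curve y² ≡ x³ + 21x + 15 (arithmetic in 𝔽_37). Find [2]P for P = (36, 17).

tangent at (36, 17): λ = (3·36² + 21)/(2·17) ≡ 24/34. 34⁻¹ ≡ 12 (mod 37), so λ ≡ 24·12 ≡ 29.
  x = λ² - 36 - 36 = 841 - 72 ≡ 29; y = λ·(36 - 29) - 17 ≡ 1. → (29, 1)

(29, 1)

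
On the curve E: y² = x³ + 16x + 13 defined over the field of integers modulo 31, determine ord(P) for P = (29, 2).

2P: tangent at (29, 2): λ = (3·29² + 16)/(2·2) ≡ 28/4. 4⁻¹ ≡ 8 (mod 31), so λ ≡ 28·8 ≡ 7.
  x = λ² - 29 - 29 = 49 - 58 ≡ 22; y = λ·(29 - 22) - 2 ≡ 16. → (22, 16)
3P: (22, 16) + (29, 2). λ = (2 - 16)/(29 - 22) ≡ 17/7 mod 31. 7⁻¹ ≡ 9 (mod 31), so λ ≡ 29.
  x = λ² - 22 - 29 = 841 - 51 ≡ 15; y = λ·(22 - 15) - 16 ≡ 1. → (15, 1)
4P: (15, 1) + (29, 2). λ = (2 - 1)/(29 - 15) ≡ 1/14 mod 31. 14⁻¹ ≡ 20 (mod 31), so λ ≡ 20.
  x = λ² - 15 - 29 = 400 - 44 ≡ 15; y = λ·(15 - 15) - 1 ≡ 30. → (15, 30)
5P: (15, 30) + (29, 2). λ = (2 - 30)/(29 - 15) ≡ 3/14 mod 31. 14⁻¹ ≡ 20 (mod 31) since 14·20 = 280 ≡ 1, so λ ≡ 29.
  x = λ² - 15 - 29 = 841 - 44 ≡ 22; y = λ·(15 - 22) - 30 ≡ 15. → (22, 15)
6P: (22, 15) + (29, 2). λ = (2 - 15)/(29 - 22) ≡ 18/7 mod 31. 7⁻¹ ≡ 9 (mod 31), so λ ≡ 7.
  x = λ² - 22 - 29 = 49 - 51 ≡ 29; y = λ·(22 - 29) - 15 ≡ 29. → (29, 29)
7P: (29, 29) + (29, 2): same x and y₁ ≡ -y₂, so the sum is ∞.
7P = ∞, so the order is 7.

7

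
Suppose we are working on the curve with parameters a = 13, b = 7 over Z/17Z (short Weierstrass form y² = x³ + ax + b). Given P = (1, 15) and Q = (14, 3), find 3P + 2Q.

(12, 2)

First 3P:
Repeated addition: build up to 3P.
2P: tangent at (1, 15): λ = (3·1² + 13)/(2·15) ≡ 16/13. 13⁻¹ ≡ 4 (mod 17), so λ ≡ 16·4 ≡ 13.
  x = λ² - 1 - 1 = 169 - 2 ≡ 14; y = λ·(1 - 14) - 15 ≡ 3. → (14, 3)
3P: (14, 3) + (1, 15). λ = (15 - 3)/(1 - 14) ≡ 12/4 mod 17. 4⁻¹ ≡ 13 (mod 17) since 4·13 = 52 ≡ 1, so λ ≡ 3.
  x = λ² - 14 - 1 = 9 - 15 ≡ 11; y = λ·(14 - 11) - 3 ≡ 6. → (11, 6)
3P = (11, 6).
Next 2Q:
Repeated addition: build up to 2Q.
2Q: tangent at (14, 3): λ = (3·14² + 13)/(2·3) ≡ 6/6. 6⁻¹ ≡ 3 (mod 17) since 6·3 = 18 ≡ 1, so λ ≡ 6·3 ≡ 1.
  x = λ² - 14 - 14 = 1 - 28 ≡ 7; y = λ·(14 - 7) - 3 ≡ 4. → (7, 4)
2Q = (7, 4).
Finally 3P + 2Q:
(11, 6) + (7, 4). λ = (4 - 6)/(7 - 11) ≡ 15/13 mod 17. 13⁻¹ ≡ 4 (mod 17), so λ ≡ 9.
  x = λ² - 11 - 7 = 81 - 18 ≡ 12; y = λ·(11 - 12) - 6 ≡ 2. → (12, 2)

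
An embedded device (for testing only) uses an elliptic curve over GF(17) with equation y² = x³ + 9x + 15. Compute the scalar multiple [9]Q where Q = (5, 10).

Double-and-add on 9 = (1001)₂. Start with Q = (5, 10) for the leading 1-bit.
double: tangent at (5, 10): λ = (3·5² + 9)/(2·10) ≡ 16/3. 3⁻¹ ≡ 6 (mod 17), so λ ≡ 16·6 ≡ 11.
  x = λ² - 5 - 5 = 121 - 10 ≡ 9; y = λ·(5 - 9) - 10 ≡ 14. → (9, 14)
double: tangent at (9, 14): λ = (3·9² + 9)/(2·14) ≡ 14/11. 11⁻¹ ≡ 14 (mod 17), so λ ≡ 14·14 ≡ 9.
  x = λ² - 9 - 9 = 81 - 18 ≡ 12; y = λ·(9 - 12) - 14 ≡ 10. → (12, 10)
double: tangent at (12, 10): λ = (3·12² + 9)/(2·10) ≡ 16/3. 3⁻¹ ≡ 6 (mod 17), so λ ≡ 16·6 ≡ 11.
  x = λ² - 12 - 12 = 121 - 24 ≡ 12; y = λ·(12 - 12) - 10 ≡ 7. → (12, 7)
add Q: (12, 7) + (5, 10). λ = (10 - 7)/(5 - 12) ≡ 3/10 mod 17. 10⁻¹ ≡ 12 (mod 17), so λ ≡ 2.
  x = λ² - 12 - 5 = 4 - 17 ≡ 4; y = λ·(12 - 4) - 7 ≡ 9. → (4, 9)

(4, 9)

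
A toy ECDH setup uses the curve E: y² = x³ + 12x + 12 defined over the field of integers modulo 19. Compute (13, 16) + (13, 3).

O

The two points share x = 13 and their y-coordinates satisfy 16 + 3 ≡ 0 (mod 19), so they are inverses. Their sum is the point at infinity.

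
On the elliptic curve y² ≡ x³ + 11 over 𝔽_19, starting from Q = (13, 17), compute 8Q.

(0, 12)

Repeated addition: build up to 8Q.
2Q: tangent at (13, 17): λ = (3·13² + 0)/(2·17) ≡ 13/15. 15⁻¹ ≡ 14 (mod 19), so λ ≡ 13·14 ≡ 11.
  x = λ² - 13 - 13 = 121 - 26 ≡ 0; y = λ·(13 - 0) - 17 ≡ 12. → (0, 12)
3Q: (0, 12) + (13, 17). λ = (17 - 12)/(13 - 0) ≡ 5/13 mod 19. 13⁻¹ ≡ 3 (mod 19) since 13·3 = 39 ≡ 1, so λ ≡ 15.
  x = λ² - 0 - 13 = 225 - 13 ≡ 3; y = λ·(0 - 3) - 12 ≡ 0. → (3, 0)
4Q: (3, 0) + (13, 17). λ = (17 - 0)/(13 - 3) ≡ 17/10 mod 19. 10⁻¹ ≡ 2 (mod 19), so λ ≡ 15.
  x = λ² - 3 - 13 = 225 - 16 ≡ 0; y = λ·(3 - 0) - 0 ≡ 7. → (0, 7)
5Q: (0, 7) + (13, 17). λ = (17 - 7)/(13 - 0) ≡ 10/13 mod 19. 13⁻¹ ≡ 3 (mod 19), so λ ≡ 11.
  x = λ² - 0 - 13 = 121 - 13 ≡ 13; y = λ·(0 - 13) - 7 ≡ 2. → (13, 2)
6Q: (13, 2) + (13, 17): same x and y₁ ≡ -y₂, so the sum is O.
7Q: O + (13, 17) = (13, 17) (identity).
8Q: tangent at (13, 17): λ = (3·13² + 0)/(2·17) ≡ 13/15. 15⁻¹ ≡ 14 (mod 19) since 15·14 = 210 ≡ 1, so λ ≡ 13·14 ≡ 11.
  x = λ² - 13 - 13 = 121 - 26 ≡ 0; y = λ·(13 - 0) - 17 ≡ 12. → (0, 12)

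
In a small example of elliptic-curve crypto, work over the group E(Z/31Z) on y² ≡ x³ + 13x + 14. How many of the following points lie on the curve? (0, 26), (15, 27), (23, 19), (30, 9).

0

(0, 26): 26² ≡ 25, rhs ≡ 14 → off.
(15, 27): 27² ≡ 16, rhs ≡ 19 → off.
(23, 19): 19² ≡ 20, rhs ≡ 18 → off.
(30, 9): 9² ≡ 19, rhs ≡ 0 → off.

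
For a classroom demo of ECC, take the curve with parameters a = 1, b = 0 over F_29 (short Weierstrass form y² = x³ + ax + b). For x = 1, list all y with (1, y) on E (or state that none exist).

x³ + 1x + 0 = 2 ≡ 2 (mod 29).
2 is a non-residue mod 29; no y exists.

none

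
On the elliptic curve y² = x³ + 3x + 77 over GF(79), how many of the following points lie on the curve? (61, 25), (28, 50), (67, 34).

0

(61, 25): 25² ≡ 72, rhs ≡ 37 → off.
(28, 50): 50² ≡ 51, rhs ≡ 72 → off.
(67, 34): 34² ≡ 50, rhs ≡ 51 → off.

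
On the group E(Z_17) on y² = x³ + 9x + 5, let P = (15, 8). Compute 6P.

(14, 6)

Double-and-add on 6 = (110)₂. Start with P = (15, 8) for the leading 1-bit.
double: tangent at (15, 8): λ = (3·15² + 9)/(2·8) ≡ 4/16. 16⁻¹ ≡ 16 (mod 17), so λ ≡ 4·16 ≡ 13.
  x = λ² - 15 - 15 = 169 - 30 ≡ 3; y = λ·(15 - 3) - 8 ≡ 12. → (3, 12)
add P: (3, 12) + (15, 8). λ = (8 - 12)/(15 - 3) ≡ 13/12 mod 17. 12⁻¹ ≡ 10 (mod 17), so λ ≡ 11.
  x = λ² - 3 - 15 = 121 - 18 ≡ 1; y = λ·(3 - 1) - 12 ≡ 10. → (1, 10)
double: tangent at (1, 10): λ = (3·1² + 9)/(2·10) ≡ 12/3. 3⁻¹ ≡ 6 (mod 17), so λ ≡ 12·6 ≡ 4.
  x = λ² - 1 - 1 = 16 - 2 ≡ 14; y = λ·(1 - 14) - 10 ≡ 6. → (14, 6)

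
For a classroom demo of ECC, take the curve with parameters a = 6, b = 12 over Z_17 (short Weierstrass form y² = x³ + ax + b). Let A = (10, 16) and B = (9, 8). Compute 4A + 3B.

(10, 16)

First 4A:
Double-and-add on 4 = (100)₂. Start with A = (10, 16) for the leading 1-bit.
double: tangent at (10, 16): λ = (3·10² + 6)/(2·16) ≡ 0/15. 15⁻¹ ≡ 8 (mod 17), so λ ≡ 0·8 ≡ 0.
  x = λ² - 10 - 10 = 0 - 20 ≡ 14; y = λ·(10 - 14) - 16 ≡ 1. → (14, 1)
double: tangent at (14, 1): λ = (3·14² + 6)/(2·1) ≡ 16/2. 2⁻¹ ≡ 9 (mod 17), so λ ≡ 16·9 ≡ 8.
  x = λ² - 14 - 14 = 64 - 28 ≡ 2; y = λ·(14 - 2) - 1 ≡ 10. → (2, 10)
4A = (2, 10).
Next 3B:
Repeated addition: build up to 3B.
2B: tangent at (9, 8): λ = (3·9² + 6)/(2·8) ≡ 11/16. 16⁻¹ ≡ 16 (mod 17), so λ ≡ 11·16 ≡ 6.
  x = λ² - 9 - 9 = 36 - 18 ≡ 1; y = λ·(9 - 1) - 8 ≡ 6. → (1, 6)
3B: (1, 6) + (9, 8). λ = (8 - 6)/(9 - 1) ≡ 2/8 mod 17. 8⁻¹ ≡ 15 (mod 17), so λ ≡ 13.
  x = λ² - 1 - 9 = 169 - 10 ≡ 6; y = λ·(1 - 6) - 6 ≡ 14. → (6, 14)
3B = (6, 14).
Finally 4A + 3B:
(2, 10) + (6, 14). λ = (14 - 10)/(6 - 2) ≡ 4/4 mod 17. 4⁻¹ ≡ 13 (mod 17), so λ ≡ 1.
  x = λ² - 2 - 6 = 1 - 8 ≡ 10; y = λ·(2 - 10) - 10 ≡ 16. → (10, 16)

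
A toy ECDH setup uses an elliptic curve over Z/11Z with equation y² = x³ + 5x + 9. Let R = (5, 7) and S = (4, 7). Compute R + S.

(5, 7) + (4, 7). λ = (7 - 7)/(4 - 5) ≡ 0/10 mod 11. 10⁻¹ ≡ 10 (mod 11), so λ ≡ 0.
  x = λ² - 5 - 4 = 0 - 9 ≡ 2; y = λ·(5 - 2) - 7 ≡ 4. → (2, 4)

(2, 4)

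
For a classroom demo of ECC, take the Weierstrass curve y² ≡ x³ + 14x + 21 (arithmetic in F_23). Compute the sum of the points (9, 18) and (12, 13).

(9, 18) + (12, 13). λ = (13 - 18)/(12 - 9) ≡ 18/3 mod 23. 3⁻¹ ≡ 8 (mod 23), so λ ≡ 6.
  x = λ² - 9 - 12 = 36 - 21 ≡ 15; y = λ·(9 - 15) - 18 ≡ 15. → (15, 15)

(15, 15)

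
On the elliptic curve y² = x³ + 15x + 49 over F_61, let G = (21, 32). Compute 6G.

(52, 51)

Double-and-add on 6 = (110)₂. Start with G = (21, 32) for the leading 1-bit.
double: tangent at (21, 32): λ = (3·21² + 15)/(2·32) ≡ 57/3. 3⁻¹ ≡ 41 (mod 61), so λ ≡ 57·41 ≡ 19.
  x = λ² - 21 - 21 = 361 - 42 ≡ 14; y = λ·(21 - 14) - 32 ≡ 40. → (14, 40)
add G: (14, 40) + (21, 32). λ = (32 - 40)/(21 - 14) ≡ 53/7 mod 61. 7⁻¹ ≡ 35 (mod 61) since 7·35 = 245 ≡ 1, so λ ≡ 25.
  x = λ² - 14 - 21 = 625 - 35 ≡ 41; y = λ·(14 - 41) - 40 ≡ 17. → (41, 17)
double: tangent at (41, 17): λ = (3·41² + 15)/(2·17) ≡ 56/34. 34⁻¹ ≡ 9 (mod 61) since 34·9 = 306 ≡ 1, so λ ≡ 56·9 ≡ 16.
  x = λ² - 41 - 41 = 256 - 82 ≡ 52; y = λ·(41 - 52) - 17 ≡ 51. → (52, 51)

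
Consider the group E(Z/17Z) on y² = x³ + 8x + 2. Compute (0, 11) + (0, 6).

The two points share x = 0 and their y-coordinates satisfy 11 + 6 ≡ 0 (mod 17), so they are inverses. Their sum is 𝒪.

O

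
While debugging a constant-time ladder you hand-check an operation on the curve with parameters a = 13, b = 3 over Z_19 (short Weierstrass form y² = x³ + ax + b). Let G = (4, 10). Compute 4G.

Double-and-add on 4 = (100)₂. Start with G = (4, 10) for the leading 1-bit.
double: tangent at (4, 10): λ = (3·4² + 13)/(2·10) ≡ 4/1. 1⁻¹ ≡ 1 (mod 19) since 1·1 = 1 ≡ 1, so λ ≡ 4·1 ≡ 4.
  x = λ² - 4 - 4 = 16 - 8 ≡ 8; y = λ·(4 - 8) - 10 ≡ 12. → (8, 12)
double: tangent at (8, 12): λ = (3·8² + 13)/(2·12) ≡ 15/5. 5⁻¹ ≡ 4 (mod 19), so λ ≡ 15·4 ≡ 3.
  x = λ² - 8 - 8 = 9 - 16 ≡ 12; y = λ·(8 - 12) - 12 ≡ 14. → (12, 14)

(12, 14)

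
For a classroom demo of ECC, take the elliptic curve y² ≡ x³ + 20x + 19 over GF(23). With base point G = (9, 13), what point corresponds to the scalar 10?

Repeated addition: build up to 10G.
2G: tangent at (9, 13): λ = (3·9² + 20)/(2·13) ≡ 10/3. 3⁻¹ ≡ 8 (mod 23), so λ ≡ 10·8 ≡ 11.
  x = λ² - 9 - 9 = 121 - 18 ≡ 11; y = λ·(9 - 11) - 13 ≡ 11. → (11, 11)
3G: (11, 11) + (9, 13). λ = (13 - 11)/(9 - 11) ≡ 2/21 mod 23. 21⁻¹ ≡ 11 (mod 23), so λ ≡ 22.
  x = λ² - 11 - 9 = 484 - 20 ≡ 4; y = λ·(11 - 4) - 11 ≡ 5. → (4, 5)
4G: (4, 5) + (9, 13). λ = (13 - 5)/(9 - 4) ≡ 8/5 mod 23. 5⁻¹ ≡ 14 (mod 23) since 5·14 = 70 ≡ 1, so λ ≡ 20.
  x = λ² - 4 - 9 = 400 - 13 ≡ 19; y = λ·(4 - 19) - 5 ≡ 17. → (19, 17)
5G: (19, 17) + (9, 13). λ = (13 - 17)/(9 - 19) ≡ 19/13 mod 23. 13⁻¹ ≡ 16 (mod 23), so λ ≡ 5.
  x = λ² - 19 - 9 = 25 - 28 ≡ 20; y = λ·(19 - 20) - 17 ≡ 1. → (20, 1)
6G: (20, 1) + (9, 13). λ = (13 - 1)/(9 - 20) ≡ 12/12 mod 23. 12⁻¹ ≡ 2 (mod 23), so λ ≡ 1.
  x = λ² - 20 - 9 = 1 - 29 ≡ 18; y = λ·(20 - 18) - 1 ≡ 1. → (18, 1)
7G: (18, 1) + (9, 13). λ = (13 - 1)/(9 - 18) ≡ 12/14 mod 23. 14⁻¹ ≡ 5 (mod 23) since 14·5 = 70 ≡ 1, so λ ≡ 14.
  x = λ² - 18 - 9 = 196 - 27 ≡ 8; y = λ·(18 - 8) - 1 ≡ 1. → (8, 1)
8G: (8, 1) + (9, 13). λ = (13 - 1)/(9 - 8) ≡ 12/1 mod 23. 1⁻¹ ≡ 1 (mod 23), so λ ≡ 12.
  x = λ² - 8 - 9 = 144 - 17 ≡ 12; y = λ·(8 - 12) - 1 ≡ 20. → (12, 20)
9G: (12, 20) + (9, 13). λ = (13 - 20)/(9 - 12) ≡ 16/20 mod 23. 20⁻¹ ≡ 15 (mod 23) since 20·15 = 300 ≡ 1, so λ ≡ 10.
  x = λ² - 12 - 9 = 100 - 21 ≡ 10; y = λ·(12 - 10) - 20 ≡ 0. → (10, 0)
10G: (10, 0) + (9, 13). λ = (13 - 0)/(9 - 10) ≡ 13/22 mod 23. 22⁻¹ ≡ 22 (mod 23) since 22·22 = 484 ≡ 1, so λ ≡ 10.
  x = λ² - 10 - 9 = 100 - 19 ≡ 12; y = λ·(10 - 12) - 0 ≡ 3. → (12, 3)

(12, 3)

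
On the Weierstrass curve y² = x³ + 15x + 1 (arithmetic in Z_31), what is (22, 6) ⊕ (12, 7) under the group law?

(6, 11)

(22, 6) + (12, 7). λ = (7 - 6)/(12 - 22) ≡ 1/21 mod 31. 21⁻¹ ≡ 3 (mod 31), so λ ≡ 3.
  x = λ² - 22 - 12 = 9 - 34 ≡ 6; y = λ·(22 - 6) - 6 ≡ 11. → (6, 11)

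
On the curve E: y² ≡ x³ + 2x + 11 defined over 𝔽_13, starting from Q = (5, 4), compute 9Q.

(11, 5)

Repeated addition: build up to 9Q.
2Q: tangent at (5, 4): λ = (3·5² + 2)/(2·4) ≡ 12/8. 8⁻¹ ≡ 5 (mod 13), so λ ≡ 12·5 ≡ 8.
  x = λ² - 5 - 5 = 64 - 10 ≡ 2; y = λ·(5 - 2) - 4 ≡ 7. → (2, 7)
3Q: (2, 7) + (5, 4). λ = (4 - 7)/(5 - 2) ≡ 10/3 mod 13. 3⁻¹ ≡ 9 (mod 13) since 3·9 = 27 ≡ 1, so λ ≡ 12.
  x = λ² - 2 - 5 = 144 - 7 ≡ 7; y = λ·(2 - 7) - 7 ≡ 11. → (7, 11)
4Q: (7, 11) + (5, 4). λ = (4 - 11)/(5 - 7) ≡ 6/11 mod 13. 11⁻¹ ≡ 6 (mod 13) since 11·6 = 66 ≡ 1, so λ ≡ 10.
  x = λ² - 7 - 5 = 100 - 12 ≡ 10; y = λ·(7 - 10) - 11 ≡ 11. → (10, 11)
5Q: (10, 11) + (5, 4). λ = (4 - 11)/(5 - 10) ≡ 6/8 mod 13. 8⁻¹ ≡ 5 (mod 13), so λ ≡ 4.
  x = λ² - 10 - 5 = 16 - 15 ≡ 1; y = λ·(10 - 1) - 11 ≡ 12. → (1, 12)
6Q: (1, 12) + (5, 4). λ = (4 - 12)/(5 - 1) ≡ 5/4 mod 13. 4⁻¹ ≡ 10 (mod 13) since 4·10 = 40 ≡ 1, so λ ≡ 11.
  x = λ² - 1 - 5 = 121 - 6 ≡ 11; y = λ·(1 - 11) - 12 ≡ 8. → (11, 8)
7Q: (11, 8) + (5, 4). λ = (4 - 8)/(5 - 11) ≡ 9/7 mod 13. 7⁻¹ ≡ 2 (mod 13) since 7·2 = 14 ≡ 1, so λ ≡ 5.
  x = λ² - 11 - 5 = 25 - 16 ≡ 9; y = λ·(11 - 9) - 8 ≡ 2. → (9, 2)
8Q: (9, 2) + (5, 4). λ = (4 - 2)/(5 - 9) ≡ 2/9 mod 13. 9⁻¹ ≡ 3 (mod 13), so λ ≡ 6.
  x = λ² - 9 - 5 = 36 - 14 ≡ 9; y = λ·(9 - 9) - 2 ≡ 11. → (9, 11)
9Q: (9, 11) + (5, 4). λ = (4 - 11)/(5 - 9) ≡ 6/9 mod 13. 9⁻¹ ≡ 3 (mod 13), so λ ≡ 5.
  x = λ² - 9 - 5 = 25 - 14 ≡ 11; y = λ·(9 - 11) - 11 ≡ 5. → (11, 5)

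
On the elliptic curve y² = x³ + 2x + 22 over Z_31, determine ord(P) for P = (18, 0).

2

2P: (18, 0) + (18, 0): same x and y₁ ≡ -y₂, so the sum is ∞.
2P = ∞, so the order is 2.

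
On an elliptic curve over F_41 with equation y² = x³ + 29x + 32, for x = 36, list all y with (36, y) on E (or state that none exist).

x³ + 29x + 32 = 47732 ≡ 8 (mod 41).
Square roots of 8 mod 41: 7 and 34 (since 7² = 49 ≡ 8).

7, 34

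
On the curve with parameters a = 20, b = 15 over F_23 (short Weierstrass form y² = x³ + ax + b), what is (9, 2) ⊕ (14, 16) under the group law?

(6, 11)

(9, 2) + (14, 16). λ = (16 - 2)/(14 - 9) ≡ 14/5 mod 23. 5⁻¹ ≡ 14 (mod 23), so λ ≡ 12.
  x = λ² - 9 - 14 = 144 - 23 ≡ 6; y = λ·(9 - 6) - 2 ≡ 11. → (6, 11)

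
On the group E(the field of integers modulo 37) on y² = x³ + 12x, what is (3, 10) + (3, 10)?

(4, 1)

tangent at (3, 10): λ = (3·3² + 12)/(2·10) ≡ 2/20. 20⁻¹ ≡ 13 (mod 37), so λ ≡ 2·13 ≡ 26.
  x = λ² - 3 - 3 = 676 - 6 ≡ 4; y = λ·(3 - 4) - 10 ≡ 1. → (4, 1)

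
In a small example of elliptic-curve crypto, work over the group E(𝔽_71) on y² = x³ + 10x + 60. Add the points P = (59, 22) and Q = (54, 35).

(67, 13)

(59, 22) + (54, 35). λ = (35 - 22)/(54 - 59) ≡ 13/66 mod 71. 66⁻¹ ≡ 14 (mod 71) since 66·14 = 924 ≡ 1, so λ ≡ 40.
  x = λ² - 59 - 54 = 1600 - 113 ≡ 67; y = λ·(59 - 67) - 22 ≡ 13. → (67, 13)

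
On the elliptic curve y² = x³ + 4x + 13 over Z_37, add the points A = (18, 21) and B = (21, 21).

(35, 16)

(18, 21) + (21, 21). λ = (21 - 21)/(21 - 18) ≡ 0/3 mod 37. 3⁻¹ ≡ 25 (mod 37) since 3·25 = 75 ≡ 1, so λ ≡ 0.
  x = λ² - 18 - 21 = 0 - 39 ≡ 35; y = λ·(18 - 35) - 21 ≡ 16. → (35, 16)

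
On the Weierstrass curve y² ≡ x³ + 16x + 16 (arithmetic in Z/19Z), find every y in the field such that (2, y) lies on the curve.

x³ + 16x + 16 = 56 ≡ 18 (mod 19).
18 is a non-residue mod 19; no y exists.

none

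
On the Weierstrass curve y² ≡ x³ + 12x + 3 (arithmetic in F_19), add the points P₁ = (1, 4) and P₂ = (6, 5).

(1, 4) + (6, 5). λ = (5 - 4)/(6 - 1) ≡ 1/5 mod 19. 5⁻¹ ≡ 4 (mod 19), so λ ≡ 4.
  x = λ² - 1 - 6 = 16 - 7 ≡ 9; y = λ·(1 - 9) - 4 ≡ 2. → (9, 2)

(9, 2)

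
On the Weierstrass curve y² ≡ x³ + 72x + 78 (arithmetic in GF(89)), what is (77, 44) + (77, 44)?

tangent at (77, 44): λ = (3·77² + 72)/(2·44) ≡ 59/88. 88⁻¹ ≡ 88 (mod 89) since 88·88 = 7744 ≡ 1, so λ ≡ 59·88 ≡ 30.
  x = λ² - 77 - 77 = 900 - 154 ≡ 34; y = λ·(77 - 34) - 44 ≡ 0. → (34, 0)

(34, 0)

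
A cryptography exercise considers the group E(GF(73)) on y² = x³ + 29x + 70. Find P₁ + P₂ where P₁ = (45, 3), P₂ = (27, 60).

(9, 29)

(45, 3) + (27, 60). λ = (60 - 3)/(27 - 45) ≡ 57/55 mod 73. 55⁻¹ ≡ 4 (mod 73) since 55·4 = 220 ≡ 1, so λ ≡ 9.
  x = λ² - 45 - 27 = 81 - 72 ≡ 9; y = λ·(45 - 9) - 3 ≡ 29. → (9, 29)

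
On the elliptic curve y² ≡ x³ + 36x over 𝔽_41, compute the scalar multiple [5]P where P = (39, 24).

Repeated addition: build up to 5P.
2P: tangent at (39, 24): λ = (3·39² + 36)/(2·24) ≡ 7/7. 7⁻¹ ≡ 6 (mod 41), so λ ≡ 7·6 ≡ 1.
  x = λ² - 39 - 39 = 1 - 78 ≡ 5; y = λ·(39 - 5) - 24 ≡ 10. → (5, 10)
3P: (5, 10) + (39, 24). λ = (24 - 10)/(39 - 5) ≡ 14/34 mod 41. 34⁻¹ ≡ 35 (mod 41) since 34·35 = 1190 ≡ 1, so λ ≡ 39.
  x = λ² - 5 - 39 = 1521 - 44 ≡ 1; y = λ·(5 - 1) - 10 ≡ 23. → (1, 23)
4P: (1, 23) + (39, 24). λ = (24 - 23)/(39 - 1) ≡ 1/38 mod 41. 38⁻¹ ≡ 27 (mod 41) since 38·27 = 1026 ≡ 1, so λ ≡ 27.
  x = λ² - 1 - 39 = 729 - 40 ≡ 33; y = λ·(1 - 33) - 23 ≡ 15. → (33, 15)
5P: (33, 15) + (39, 24). λ = (24 - 15)/(39 - 33) ≡ 9/6 mod 41. 6⁻¹ ≡ 7 (mod 41), so λ ≡ 22.
  x = λ² - 33 - 39 = 484 - 72 ≡ 2; y = λ·(33 - 2) - 15 ≡ 11. → (2, 11)

(2, 11)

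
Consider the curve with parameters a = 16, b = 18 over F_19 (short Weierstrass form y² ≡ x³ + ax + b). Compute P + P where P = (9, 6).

tangent at (9, 6): λ = (3·9² + 16)/(2·6) ≡ 12/12. 12⁻¹ ≡ 8 (mod 19) since 12·8 = 96 ≡ 1, so λ ≡ 12·8 ≡ 1.
  x = λ² - 9 - 9 = 1 - 18 ≡ 2; y = λ·(9 - 2) - 6 ≡ 1. → (2, 1)

(2, 1)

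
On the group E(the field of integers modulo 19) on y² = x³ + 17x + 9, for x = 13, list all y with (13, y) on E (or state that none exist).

none

x³ + 17x + 9 = 2427 ≡ 14 (mod 19).
14 is a non-residue mod 19; no y exists.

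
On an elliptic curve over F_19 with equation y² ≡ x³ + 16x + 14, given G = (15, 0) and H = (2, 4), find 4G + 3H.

First 4G:
Repeated addition: build up to 4G.
2G: (15, 0) + (15, 0): same x and y₁ ≡ -y₂, so the sum is 𝒪.
3G: 𝒪 + (15, 0) = (15, 0) (identity).
4G: (15, 0) + (15, 0): same x and y₁ ≡ -y₂, so the sum is 𝒪.
4G = 𝒪.
Next 3H:
Repeated addition: build up to 3H.
2H: tangent at (2, 4): λ = (3·2² + 16)/(2·4) ≡ 9/8. 8⁻¹ ≡ 12 (mod 19) since 8·12 = 96 ≡ 1, so λ ≡ 9·12 ≡ 13.
  x = λ² - 2 - 2 = 169 - 4 ≡ 13; y = λ·(2 - 13) - 4 ≡ 5. → (13, 5)
3H: (13, 5) + (2, 4). λ = (4 - 5)/(2 - 13) ≡ 18/8 mod 19. 8⁻¹ ≡ 12 (mod 19), so λ ≡ 7.
  x = λ² - 13 - 2 = 49 - 15 ≡ 15; y = λ·(13 - 15) - 5 ≡ 0. → (15, 0)
3H = (15, 0).
Finally 4G + 3H:
𝒪 + (15, 0) = (15, 0) (identity).

(15, 0)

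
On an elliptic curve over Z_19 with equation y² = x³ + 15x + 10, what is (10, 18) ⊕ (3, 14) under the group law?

(4, 18)

(10, 18) + (3, 14). λ = (14 - 18)/(3 - 10) ≡ 15/12 mod 19. 12⁻¹ ≡ 8 (mod 19) since 12·8 = 96 ≡ 1, so λ ≡ 6.
  x = λ² - 10 - 3 = 36 - 13 ≡ 4; y = λ·(10 - 4) - 18 ≡ 18. → (4, 18)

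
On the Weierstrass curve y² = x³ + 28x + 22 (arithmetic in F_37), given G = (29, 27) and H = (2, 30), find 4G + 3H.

O

First 4G:
Double-and-add on 4 = (100)₂. Start with G = (29, 27) for the leading 1-bit.
double: tangent at (29, 27): λ = (3·29² + 28)/(2·27) ≡ 35/17. 17⁻¹ ≡ 24 (mod 37), so λ ≡ 35·24 ≡ 26.
  x = λ² - 29 - 29 = 676 - 58 ≡ 26; y = λ·(29 - 26) - 27 ≡ 14. → (26, 14)
double: tangent at (26, 14): λ = (3·26² + 28)/(2·14) ≡ 21/28. 28⁻¹ ≡ 4 (mod 37), so λ ≡ 21·4 ≡ 10.
  x = λ² - 26 - 26 = 100 - 52 ≡ 11; y = λ·(26 - 11) - 14 ≡ 25. → (11, 25)
4G = (11, 25).
Next 3H:
Repeated addition: build up to 3H.
2H: tangent at (2, 30): λ = (3·2² + 28)/(2·30) ≡ 3/23. 23⁻¹ ≡ 29 (mod 37) since 23·29 = 667 ≡ 1, so λ ≡ 3·29 ≡ 13.
  x = λ² - 2 - 2 = 169 - 4 ≡ 17; y = λ·(2 - 17) - 30 ≡ 34. → (17, 34)
3H: (17, 34) + (2, 30). λ = (30 - 34)/(2 - 17) ≡ 33/22 mod 37. 22⁻¹ ≡ 32 (mod 37), so λ ≡ 20.
  x = λ² - 17 - 2 = 400 - 19 ≡ 11; y = λ·(17 - 11) - 34 ≡ 12. → (11, 12)
3H = (11, 12).
Finally 4G + 3H:
(11, 25) + (11, 12): same x and y₁ ≡ -y₂, so the sum is 𝒪.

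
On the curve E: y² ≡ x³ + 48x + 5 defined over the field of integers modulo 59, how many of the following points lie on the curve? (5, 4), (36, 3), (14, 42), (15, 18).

3

(5, 4): 4² ≡ 16, rhs ≡ 16 → on.
(36, 3): 3² ≡ 9, rhs ≡ 9 → on.
(14, 42): 42² ≡ 53, rhs ≡ 58 → off.
(15, 18): 18² ≡ 29, rhs ≡ 29 → on.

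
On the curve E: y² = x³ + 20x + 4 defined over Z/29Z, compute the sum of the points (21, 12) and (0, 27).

(2, 20)

(21, 12) + (0, 27). λ = (27 - 12)/(0 - 21) ≡ 15/8 mod 29. 8⁻¹ ≡ 11 (mod 29), so λ ≡ 20.
  x = λ² - 21 - 0 = 400 - 21 ≡ 2; y = λ·(21 - 2) - 12 ≡ 20. → (2, 20)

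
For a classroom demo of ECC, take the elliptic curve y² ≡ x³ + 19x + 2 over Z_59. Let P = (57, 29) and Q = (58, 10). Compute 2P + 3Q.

(58, 49)

First 2P:
Repeated addition: build up to 2P.
2P: tangent at (57, 29): λ = (3·57² + 19)/(2·29) ≡ 31/58. 58⁻¹ ≡ 58 (mod 59), so λ ≡ 31·58 ≡ 28.
  x = λ² - 57 - 57 = 784 - 114 ≡ 21; y = λ·(57 - 21) - 29 ≡ 35. → (21, 35)
2P = (21, 35).
Next 3Q:
Repeated addition: build up to 3Q.
2Q: tangent at (58, 10): λ = (3·58² + 19)/(2·10) ≡ 22/20. 20⁻¹ ≡ 3 (mod 59), so λ ≡ 22·3 ≡ 7.
  x = λ² - 58 - 58 = 49 - 116 ≡ 51; y = λ·(58 - 51) - 10 ≡ 39. → (51, 39)
3Q: (51, 39) + (58, 10). λ = (10 - 39)/(58 - 51) ≡ 30/7 mod 59. 7⁻¹ ≡ 17 (mod 59) since 7·17 = 119 ≡ 1, so λ ≡ 38.
  x = λ² - 51 - 58 = 1444 - 109 ≡ 37; y = λ·(51 - 37) - 39 ≡ 21. → (37, 21)
3Q = (37, 21).
Finally 2P + 3Q:
(21, 35) + (37, 21). λ = (21 - 35)/(37 - 21) ≡ 45/16 mod 59. 16⁻¹ ≡ 48 (mod 59), so λ ≡ 36.
  x = λ² - 21 - 37 = 1296 - 58 ≡ 58; y = λ·(21 - 58) - 35 ≡ 49. → (58, 49)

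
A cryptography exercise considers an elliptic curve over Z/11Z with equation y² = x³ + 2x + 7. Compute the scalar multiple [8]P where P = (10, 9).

(10, 9)

Double-and-add on 8 = (1000)₂. Start with P = (10, 9) for the leading 1-bit.
double: tangent at (10, 9): λ = (3·10² + 2)/(2·9) ≡ 5/7. 7⁻¹ ≡ 8 (mod 11), so λ ≡ 5·8 ≡ 7.
  x = λ² - 10 - 10 = 49 - 20 ≡ 7; y = λ·(10 - 7) - 9 ≡ 1. → (7, 1)
double: tangent at (7, 1): λ = (3·7² + 2)/(2·1) ≡ 6/2. 2⁻¹ ≡ 6 (mod 11), so λ ≡ 6·6 ≡ 3.
  x = λ² - 7 - 7 = 9 - 14 ≡ 6; y = λ·(7 - 6) - 1 ≡ 2. → (6, 2)
double: tangent at (6, 2): λ = (3·6² + 2)/(2·2) ≡ 0/4. 4⁻¹ ≡ 3 (mod 11), so λ ≡ 0·3 ≡ 0.
  x = λ² - 6 - 6 = 0 - 12 ≡ 10; y = λ·(6 - 10) - 2 ≡ 9. → (10, 9)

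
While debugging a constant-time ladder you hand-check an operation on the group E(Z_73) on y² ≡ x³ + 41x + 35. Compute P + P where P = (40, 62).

tangent at (40, 62): λ = (3·40² + 41)/(2·62) ≡ 23/51. 51⁻¹ ≡ 63 (mod 73), so λ ≡ 23·63 ≡ 62.
  x = λ² - 40 - 40 = 3844 - 80 ≡ 41; y = λ·(40 - 41) - 62 ≡ 22. → (41, 22)

(41, 22)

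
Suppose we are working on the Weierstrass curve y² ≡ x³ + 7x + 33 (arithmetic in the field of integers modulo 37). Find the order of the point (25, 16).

3

2P: tangent at (25, 16): λ = (3·25² + 7)/(2·16) ≡ 32/32. 32⁻¹ ≡ 22 (mod 37), so λ ≡ 32·22 ≡ 1.
  x = λ² - 25 - 25 = 1 - 50 ≡ 25; y = λ·(25 - 25) - 16 ≡ 21. → (25, 21)
3P: (25, 21) + (25, 16): same x and y₁ ≡ -y₂, so the sum is the point at infinity.
3P = the point at infinity, so the order is 3.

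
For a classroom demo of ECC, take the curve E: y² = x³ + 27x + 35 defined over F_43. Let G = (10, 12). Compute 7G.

Double-and-add on 7 = (111)₂. Start with G = (10, 12) for the leading 1-bit.
double: tangent at (10, 12): λ = (3·10² + 27)/(2·12) ≡ 26/24. 24⁻¹ ≡ 9 (mod 43), so λ ≡ 26·9 ≡ 19.
  x = λ² - 10 - 10 = 361 - 20 ≡ 40; y = λ·(10 - 40) - 12 ≡ 20. → (40, 20)
add G: (40, 20) + (10, 12). λ = (12 - 20)/(10 - 40) ≡ 35/13 mod 43. 13⁻¹ ≡ 10 (mod 43) since 13·10 = 130 ≡ 1, so λ ≡ 6.
  x = λ² - 40 - 10 = 36 - 50 ≡ 29; y = λ·(40 - 29) - 20 ≡ 3. → (29, 3)
double: tangent at (29, 3): λ = (3·29² + 27)/(2·3) ≡ 13/6. 6⁻¹ ≡ 36 (mod 43), so λ ≡ 13·36 ≡ 38.
  x = λ² - 29 - 29 = 1444 - 58 ≡ 10; y = λ·(29 - 10) - 3 ≡ 31. → (10, 31)
add G: (10, 31) + (10, 12): same x and y₁ ≡ -y₂, so the sum is the point at infinity.

O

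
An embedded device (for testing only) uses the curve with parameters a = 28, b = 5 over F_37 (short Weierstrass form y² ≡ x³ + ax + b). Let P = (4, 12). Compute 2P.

(1, 16)

tangent at (4, 12): λ = (3·4² + 28)/(2·12) ≡ 2/24. 24⁻¹ ≡ 17 (mod 37) since 24·17 = 408 ≡ 1, so λ ≡ 2·17 ≡ 34.
  x = λ² - 4 - 4 = 1156 - 8 ≡ 1; y = λ·(4 - 1) - 12 ≡ 16. → (1, 16)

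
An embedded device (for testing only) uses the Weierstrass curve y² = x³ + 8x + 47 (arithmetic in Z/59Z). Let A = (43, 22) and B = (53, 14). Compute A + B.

(43, 22) + (53, 14). λ = (14 - 22)/(53 - 43) ≡ 51/10 mod 59. 10⁻¹ ≡ 6 (mod 59) since 10·6 = 60 ≡ 1, so λ ≡ 11.
  x = λ² - 43 - 53 = 121 - 96 ≡ 25; y = λ·(43 - 25) - 22 ≡ 58. → (25, 58)

(25, 58)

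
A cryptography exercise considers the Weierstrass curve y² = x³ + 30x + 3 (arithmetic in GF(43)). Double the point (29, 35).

tangent at (29, 35): λ = (3·29² + 30)/(2·35) ≡ 16/27. 27⁻¹ ≡ 8 (mod 43), so λ ≡ 16·8 ≡ 42.
  x = λ² - 29 - 29 = 1764 - 58 ≡ 29; y = λ·(29 - 29) - 35 ≡ 8. → (29, 8)

(29, 8)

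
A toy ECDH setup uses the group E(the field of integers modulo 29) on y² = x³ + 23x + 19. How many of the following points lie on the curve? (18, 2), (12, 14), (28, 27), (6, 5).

2

(18, 2): 2² ≡ 4, rhs ≡ 1 → off.
(12, 14): 14² ≡ 22, rhs ≡ 22 → on.
(28, 27): 27² ≡ 4, rhs ≡ 24 → off.
(6, 5): 5² ≡ 25, rhs ≡ 25 → on.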